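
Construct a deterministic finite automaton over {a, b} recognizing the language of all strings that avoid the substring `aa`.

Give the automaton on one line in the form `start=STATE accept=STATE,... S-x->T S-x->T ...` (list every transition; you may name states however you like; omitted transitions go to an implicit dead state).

start=q0 accept=q0,q1 q0-a->q1 q0-b->q0 q1-a->q2 q1-b->q0 q2-a->q2 q2-b->q2

Track partial matches of the forbidden pattern `aa`. State q2 is a dead state reached once `aa` has occurred; every other state accepts. q0 means no part of `aa` is currently matched.
A 3-state machine:
        a   b  
>* q0   q1  q0 
 * q1   q2  q0 
   q2   q2  q2 
(> = start, * = accepting)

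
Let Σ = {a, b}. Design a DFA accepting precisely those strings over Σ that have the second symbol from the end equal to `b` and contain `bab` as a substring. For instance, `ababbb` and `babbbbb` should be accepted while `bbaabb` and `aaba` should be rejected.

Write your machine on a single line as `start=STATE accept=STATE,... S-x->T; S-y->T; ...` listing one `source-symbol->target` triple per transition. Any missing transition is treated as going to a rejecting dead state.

start=q0; accept=q4,q5; q0-a->q0; q0-b->q1; q1-a->q2; q1-b->q1; q2-a->q0; q2-b->q3; q3-a->q4; q3-b->q5; q4-a->q6; q4-b->q3; q5-a->q4; q5-b->q5; q6-a->q6; q6-b->q3

Build one automaton per condition and run them in lockstep. One (7 states) tracks the last 2 symbols read; the other (4 states) tracks whether and how much of `bab` has been seen. Each combined state is a pair, one component from each; accept when both components accept. Equivalent product states are then merged.
7 states suffice.
        a   b  
>  q0   q0  q1 
   q1   q2  q1 
   q2   q0  q3 
   q3   q4  q5 
 * q4   q6  q3 
 * q5   q4  q5 
   q6   q6  q3 
(> = start, * = accepting)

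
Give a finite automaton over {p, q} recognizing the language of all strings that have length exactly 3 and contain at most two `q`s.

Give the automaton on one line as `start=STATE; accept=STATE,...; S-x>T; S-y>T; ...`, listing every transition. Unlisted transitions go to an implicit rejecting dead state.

Run two small machines in parallel and take their product. One (5 states) tracks the input length, saturating at 4; the other (4 states) tracks the count of `q`s, saturating at 3. Each combined state is a pair, one component from each; accept when both components accept.
With 14 states:
       p  q 
>  A   B  C 
   B   D  E 
   C   E  F 
   D   G  H 
   E   H  I 
   F   I  J 
 * G   K  L 
 * H   L  M 
 * I   M  N 
   J   N  N 
   K   K  L 
   L   L  M 
   M   M  N 
   N   N  N 
(> = start, * = accepting)

start=A; accept=G,H,I; A-p>B; A-q>C; B-p>D; B-q>E; C-p>E; C-q>F; D-p>G; D-q>H; E-p>H; E-q>I; F-p>I; F-q>J; G-p>K; G-q>L; H-p>L; H-q>M; I-p>M; I-q>N; J-p>N; J-q>N; K-p>K; K-q>L; L-p>L; L-q>M; M-p>M; M-q>N; N-p>N; N-q>N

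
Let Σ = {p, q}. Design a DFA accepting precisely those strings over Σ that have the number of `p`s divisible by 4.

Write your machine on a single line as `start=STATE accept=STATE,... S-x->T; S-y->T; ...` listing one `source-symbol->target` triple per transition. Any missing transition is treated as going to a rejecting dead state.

start=S0; accept=S0; S0-p->S1; S0-q->S0; S1-p->S2; S1-q->S1; S2-p->S3; S2-q->S2; S3-p->S0; S3-q->S3

The only thing that matters is how many `p`s have appeared, reduced mod 4. Use one state per residue: S0 for 0, …, S3 for 3. Reading `p` moves to the next residue; anything else stays put. S0 is accepting.
4 states suffice.
        p   q  
>* S0   S1  S0 
   S1   S2  S1 
   S2   S3  S2 
   S3   S0  S3 
(> = start, * = accepting)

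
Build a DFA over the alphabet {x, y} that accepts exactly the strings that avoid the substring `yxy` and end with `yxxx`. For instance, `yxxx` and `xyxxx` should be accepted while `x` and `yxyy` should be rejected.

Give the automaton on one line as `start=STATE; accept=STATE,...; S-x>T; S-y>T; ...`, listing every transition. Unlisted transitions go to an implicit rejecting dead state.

start=q0; accept=q5; q0-x>q0; q0-y>q1; q1-x>q2; q1-y>q1; q2-x>q3; q2-y>q4; q3-x>q5; q3-y>q1; q4-x>q6; q4-y>q4; q5-x>q0; q5-y>q1; q6-x>q7; q6-y>q4; q7-x>q8; q7-y>q4; q8-x>q9; q8-y>q4; q9-x>q9; q9-y>q4

Build one automaton per condition and run them in lockstep. The first has 4 states tracking partial matches of the forbidden pattern `yxy`; the second has 5 states tracking how much of the suffix `yxxx` has currently been matched. A product state is a pair (one from each), accepting exactly when both do.
        x   y  
>  q0   q0  q1 
   q1   q2  q1 
   q2   q3  q4 
   q3   q5  q1 
   q4   q6  q4 
 * q5   q0  q1 
   q6   q7  q4 
   q7   q8  q4 
   q8   q9  q4 
   q9   q9  q4 
(> = start, * = accepting)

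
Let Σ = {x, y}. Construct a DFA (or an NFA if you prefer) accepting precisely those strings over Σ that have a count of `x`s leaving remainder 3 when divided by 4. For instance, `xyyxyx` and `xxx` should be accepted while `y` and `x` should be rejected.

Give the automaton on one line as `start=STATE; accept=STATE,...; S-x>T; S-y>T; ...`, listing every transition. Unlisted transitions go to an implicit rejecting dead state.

The only thing that matters is how many `x`s have appeared, reduced mod 4. Use one state per residue: s0 for 0, …, s3 for 3. Reading `x` moves to the next residue; anything else stays put. s3 is accepting.
With 4 states:
        x   y  
>  s0   s1  s0 
   s1   s2  s1 
   s2   s3  s2 
 * s3   s0  s3 
(> = start, * = accepting)

start=s0; accept=s3; s0-x>s1; s0-y>s0; s1-x>s2; s1-y>s1; s2-x>s3; s2-y>s2; s3-x>s0; s3-y>s3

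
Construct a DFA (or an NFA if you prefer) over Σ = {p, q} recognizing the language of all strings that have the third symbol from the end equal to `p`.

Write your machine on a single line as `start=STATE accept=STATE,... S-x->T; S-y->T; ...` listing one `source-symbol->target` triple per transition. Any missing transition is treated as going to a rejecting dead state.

start=s0; accept=s7,s8,s9,s10; s0-p->s1; s0-q->s2; s1-p->s3; s1-q->s4; s2-p->s5; s2-q->s6; s3-p->s7; s3-q->s8; s4-p->s9; s4-q->s10; s5-p->s11; s5-q->s12; s6-p->s13; s6-q->s14; s7-p->s7; s7-q->s8; s8-p->s9; s8-q->s10; s9-p->s11; s9-q->s12; s10-p->s13; s10-q->s14; s11-p->s7; s11-q->s8; s12-p->s9; s12-q->s10; s13-p->s11; s13-q->s12; s14-p->s13; s14-q->s14

A DFA must remember the last 3 symbols (since which symbol is third-to-last isn't known until the input ends). Use one state per possible window of the last ≤3 symbols; accept from those whose window starts with `p`.
A 15-state machine:
          p    q  
>  s0     s1   s2 
   s1     s3   s4 
   s2     s5   s6 
   s3     s7   s8 
   s4     s9  s10 
   s5    s11  s12 
   s6    s13  s14 
 * s7     s7   s8 
 * s8     s9  s10 
 * s9    s11  s12 
 * s10   s13  s14 
   s11    s7   s8 
   s12    s9  s10 
   s13   s11  s12 
   s14   s13  s14 
(> = start, * = accepting)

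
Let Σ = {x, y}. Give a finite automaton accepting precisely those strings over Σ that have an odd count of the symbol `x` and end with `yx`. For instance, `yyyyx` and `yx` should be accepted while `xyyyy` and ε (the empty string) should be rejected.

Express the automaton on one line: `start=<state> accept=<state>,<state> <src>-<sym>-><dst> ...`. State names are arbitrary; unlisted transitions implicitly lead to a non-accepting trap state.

Handle the two conditions separately and then intersect. The first has 2 states tracking the count of `x`s modulo 2; the second has 3 states tracking how much of the suffix `yx` has currently been matched. A product state is a pair (one from each), accepting exactly when both do.
A 6-state machine:
        x   y  
>  q0   q1  q2 
   q1   q0  q3 
   q2   q4  q2 
   q3   q5  q3 
 * q4   q0  q3 
   q5   q1  q2 
(> = start, * = accepting)

start=q0 accept=q4 q0-x->q1 q0-y->q2 q1-x->q0 q1-y->q3 q2-x->q4 q2-y->q2 q3-x->q5 q3-y->q3 q4-x->q0 q4-y->q3 q5-x->q1 q5-y->q2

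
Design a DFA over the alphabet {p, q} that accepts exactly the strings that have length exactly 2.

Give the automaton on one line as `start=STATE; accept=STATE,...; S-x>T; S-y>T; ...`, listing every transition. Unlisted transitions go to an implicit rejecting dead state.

We only need to distinguish lengths 0, 1, …, 2, and '>2'. Chain S0 → S1 → S2 → S3 on every symbol, with S3 looping. Accepting states: {S2}.
        p   q  
>  S0   S1  S1 
   S1   S2  S2 
 * S2   S3  S3 
   S3   S3  S3 
(> = start, * = accepting)

start=S0; accept=S2; S0-p>S1; S0-q>S1; S1-p>S2; S1-q>S2; S2-p>S3; S2-q>S3; S3-p>S3; S3-q>S3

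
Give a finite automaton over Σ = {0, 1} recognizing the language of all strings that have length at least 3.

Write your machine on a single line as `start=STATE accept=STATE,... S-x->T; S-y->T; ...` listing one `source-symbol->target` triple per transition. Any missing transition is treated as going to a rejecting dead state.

Count input length up to 4: every symbol moves from S0 toward S4, which means 'more than 3' and absorbs. Accept from {S3, S4}.
With 5 states:
        0   1  
>  S0   S1  S1 
   S1   S2  S2 
   S2   S3  S3 
 * S3   S4  S4 
 * S4   S4  S4 
(> = start, * = accepting)

start=S0; accept=S3,S4; S0-0->S1; S0-1->S1; S1-0->S2; S1-1->S2; S2-0->S3; S2-1->S3; S3-0->S4; S3-1->S4; S4-0->S4; S4-1->S4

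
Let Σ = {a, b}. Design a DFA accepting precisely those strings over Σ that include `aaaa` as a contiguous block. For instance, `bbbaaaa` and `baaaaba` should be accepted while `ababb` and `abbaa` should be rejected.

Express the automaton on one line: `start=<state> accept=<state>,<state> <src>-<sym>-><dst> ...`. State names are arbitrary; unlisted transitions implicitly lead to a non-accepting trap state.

start=s0 accept=s4 s0-a->s1 s0-b->s0 s1-a->s2 s1-b->s0 s2-a->s3 s2-b->s0 s3-a->s4 s3-b->s0 s4-a->s4 s4-b->s4

Track how much of `aaaa` has been matched so far: state s0 is no progress, s4 is the absorbing accept state reached once `aaaa` has occurred. Intermediate states record partial matches; on a mismatch, fall back to the longest reusable overlap.
5 states suffice.
        a   b  
>  s0   s1  s0 
   s1   s2  s0 
   s2   s3  s0 
   s3   s4  s0 
 * s4   s4  s4 
(> = start, * = accepting)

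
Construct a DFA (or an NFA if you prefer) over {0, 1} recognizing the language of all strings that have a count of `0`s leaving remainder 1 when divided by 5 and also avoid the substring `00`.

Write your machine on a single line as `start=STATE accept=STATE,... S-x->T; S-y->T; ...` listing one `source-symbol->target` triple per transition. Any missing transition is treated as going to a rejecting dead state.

Handle the two conditions separately and then intersect. The first has 5 states tracking the count of `0`s modulo 5; the second has 3 states tracking partial matches of the forbidden pattern `00`. A product state is a pair (one from each), accepting exactly when both do.
15 states suffice.
          0    1  
>  q0     q1   q0 
 * q1     q2   q3 
   q2     q4   q2 
 * q3     q5   q3 
   q4     q6   q4 
   q5     q4   q7 
   q6     q8   q6 
   q7     q9   q7 
   q8    q10   q8 
   q9     q6  q11 
   q10    q2  q10 
   q11   q12  q11 
   q12    q8  q13 
   q13   q14  q13 
   q14   q10   q0 
(> = start, * = accepting)

start=q0; accept=q1,q3; q0-0->q1; q0-1->q0; q1-0->q2; q1-1->q3; q2-0->q4; q2-1->q2; q3-0->q5; q3-1->q3; q4-0->q6; q4-1->q4; q5-0->q4; q5-1->q7; q6-0->q8; q6-1->q6; q7-0->q9; q7-1->q7; q8-0->q10; q8-1->q8; q9-0->q6; q9-1->q11; q10-0->q2; q10-1->q10; q11-0->q12; q11-1->q11; q12-0->q8; q12-1->q13; q13-0->q14; q13-1->q13; q14-0->q10; q14-1->q0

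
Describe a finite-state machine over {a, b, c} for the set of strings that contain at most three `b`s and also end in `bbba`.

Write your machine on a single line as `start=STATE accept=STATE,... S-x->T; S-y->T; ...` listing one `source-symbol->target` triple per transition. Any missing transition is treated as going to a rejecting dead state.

start=q0; accept=q9; q0-a->q0; q0-b->q1; q0-c->q0; q1-a->q2; q1-b->q3; q1-c->q2; q2-a->q2; q2-b->q4; q2-c->q2; q3-a->q5; q3-b->q6; q3-c->q5; q4-a->q5; q4-b->q7; q4-c->q5; q5-a->q5; q5-b->q8; q5-c->q5; q6-a->q9; q6-b->q10; q6-c->q11; q7-a->q11; q7-b->q10; q7-c->q11; q8-a->q11; q8-b->q12; q8-c->q11; q9-a->q11; q9-b->q13; q9-c->q11; q10-a->q14; q10-b->q10; q10-c->q15; q11-a->q11; q11-b->q13; q11-c->q11; q12-a->q15; q12-b->q10; q12-c->q15; q13-a->q15; q13-b->q12; q13-c->q15; q14-a->q15; q14-b->q13; q14-c->q15; q15-a->q15; q15-b->q13; q15-c->q15

Handle the two conditions separately and then intersect. One (5 states) tracks the count of `b`s, saturating at 4; the other (5 states) tracks how much of the suffix `bbba` has currently been matched. Each combined state is a pair, one component from each; accept when both components accept.
16 states suffice.
          a    b    c  
>  q0     q0   q1   q0 
   q1     q2   q3   q2 
   q2     q2   q4   q2 
   q3     q5   q6   q5 
   q4     q5   q7   q5 
   q5     q5   q8   q5 
   q6     q9  q10  q11 
   q7    q11  q10  q11 
   q8    q11  q12  q11 
 * q9    q11  q13  q11 
   q10   q14  q10  q15 
   q11   q11  q13  q11 
   q12   q15  q10  q15 
   q13   q15  q12  q15 
   q14   q15  q13  q15 
   q15   q15  q13  q15 
(> = start, * = accepting)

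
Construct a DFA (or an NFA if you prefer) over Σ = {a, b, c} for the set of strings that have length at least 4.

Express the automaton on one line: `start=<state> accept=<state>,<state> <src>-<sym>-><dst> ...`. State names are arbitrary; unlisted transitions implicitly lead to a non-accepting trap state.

start=q0 accept=q4,q5 q0-a->q1 q0-b->q1 q0-c->q1 q1-a->q2 q1-b->q2 q1-c->q2 q2-a->q3 q2-b->q3 q2-c->q3 q3-a->q4 q3-b->q4 q3-c->q4 q4-a->q5 q4-b->q5 q4-c->q5 q5-a->q5 q5-b->q5 q5-c->q5

We only need to distinguish lengths 0, 1, …, 4, and '>4'. Chain q0 → q1 → q2 → q3 → q4 → q5 on every symbol, with q5 looping. Accepting states: {q4, q5}.
        a   b   c  
>  q0   q1  q1  q1 
   q1   q2  q2  q2 
   q2   q3  q3  q3 
   q3   q4  q4  q4 
 * q4   q5  q5  q5 
 * q5   q5  q5  q5 
(> = start, * = accepting)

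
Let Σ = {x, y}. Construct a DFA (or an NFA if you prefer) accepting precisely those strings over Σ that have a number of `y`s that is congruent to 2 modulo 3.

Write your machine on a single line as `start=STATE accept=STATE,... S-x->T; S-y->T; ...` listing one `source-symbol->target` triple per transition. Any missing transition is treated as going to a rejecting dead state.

start=A; accept=C; A-x->A; A-y->B; B-x->B; B-y->C; C-x->C; C-y->A

Keep the running count of `y`s modulo 3: each `y` advances along the cycle A → B → C → A while other symbols loop. Accept at C.
With 3 states:
       x  y 
>  A   A  B 
   B   B  C 
 * C   C  A 
(> = start, * = accepting)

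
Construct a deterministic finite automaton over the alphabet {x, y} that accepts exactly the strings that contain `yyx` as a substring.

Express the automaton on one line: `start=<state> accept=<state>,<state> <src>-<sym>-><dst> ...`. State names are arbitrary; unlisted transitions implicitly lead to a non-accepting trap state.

start=S0 accept=S3 S0-x->S0 S0-y->S1 S1-x->S0 S1-y->S2 S2-x->S3 S2-y->S2 S3-x->S3 S3-y->S3

States S0..S2 record the length of the longest prefix of `yyx` that matches the current input suffix. Reaching S3 means `yyx` has been seen, and we stay there forever. Accept from S3.
With 4 states:
        x   y  
>  S0   S0  S1 
   S1   S0  S2 
   S2   S3  S2 
 * S3   S3  S3 
(> = start, * = accepting)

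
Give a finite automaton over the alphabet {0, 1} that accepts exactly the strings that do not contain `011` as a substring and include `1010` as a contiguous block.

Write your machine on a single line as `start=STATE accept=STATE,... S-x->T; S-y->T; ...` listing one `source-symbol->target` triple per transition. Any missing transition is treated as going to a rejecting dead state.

Run two small machines in parallel and take their product. The first has 4 states tracking partial matches of the forbidden pattern `011`; the second has 5 states tracking whether and how much of `1010` has been seen. A product state is a pair (one from each), accepting exactly when both do.
With 13 states:
          0    1  
>  s0     s1   s2 
   s1     s1   s3 
   s2     s4   s2 
   s3     s4   s5 
   s4     s1   s6 
   s5     s7   s5 
   s6     s8   s5 
   s7     s9  s10 
 * s8     s8  s11 
   s9     s9   s5 
   s10   s12   s5 
 * s11    s8  s12 
   s12   s12  s12 
(> = start, * = accepting)

start=s0; accept=s8,s11; s0-0->s1; s0-1->s2; s1-0->s1; s1-1->s3; s2-0->s4; s2-1->s2; s3-0->s4; s3-1->s5; s4-0->s1; s4-1->s6; s5-0->s7; s5-1->s5; s6-0->s8; s6-1->s5; s7-0->s9; s7-1->s10; s8-0->s8; s8-1->s11; s9-0->s9; s9-1->s5; s10-0->s12; s10-1->s5; s11-0->s8; s11-1->s12; s12-0->s12; s12-1->s12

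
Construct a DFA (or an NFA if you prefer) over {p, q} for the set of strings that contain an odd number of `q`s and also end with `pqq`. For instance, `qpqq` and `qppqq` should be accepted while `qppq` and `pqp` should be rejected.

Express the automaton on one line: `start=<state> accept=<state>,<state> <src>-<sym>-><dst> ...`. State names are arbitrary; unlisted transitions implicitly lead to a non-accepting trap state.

start=s0 accept=s7 s0-p->s1 s0-q->s2 s1-p->s1 s1-q->s3 s2-p->s4 s2-q->s0 s3-p->s4 s3-q->s5 s4-p->s4 s4-q->s6 s5-p->s1 s5-q->s2 s6-p->s1 s6-q->s7 s7-p->s4 s7-q->s0

Handle the two conditions separately and then intersect. The first has 2 states tracking the count of `q`s modulo 2; the second has 4 states tracking how much of the suffix `pqq` has currently been matched. A product state is a pair (one from each), accepting exactly when both do.
        p   q  
>  s0   s1  s2 
   s1   s1  s3 
   s2   s4  s0 
   s3   s4  s5 
   s4   s4  s6 
   s5   s1  s2 
   s6   s1  s7 
 * s7   s4  s0 
(> = start, * = accepting)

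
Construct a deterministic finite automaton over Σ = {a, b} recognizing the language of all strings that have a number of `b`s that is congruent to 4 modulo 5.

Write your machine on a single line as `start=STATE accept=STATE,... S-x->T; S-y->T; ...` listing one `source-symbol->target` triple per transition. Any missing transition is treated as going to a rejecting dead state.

start=S0; accept=S4; S0-a->S0; S0-b->S1; S1-a->S1; S1-b->S2; S2-a->S2; S2-b->S3; S3-a->S3; S3-b->S4; S4-a->S4; S4-b->S0

The only thing that matters is how many `b`s have appeared, reduced mod 5. Use one state per residue: S0 for 0, …, S4 for 4. Reading `b` moves to the next residue; anything else stays put. S4 is accepting.
        a   b  
>  S0   S0  S1 
   S1   S1  S2 
   S2   S2  S3 
   S3   S3  S4 
 * S4   S4  S0 
(> = start, * = accepting)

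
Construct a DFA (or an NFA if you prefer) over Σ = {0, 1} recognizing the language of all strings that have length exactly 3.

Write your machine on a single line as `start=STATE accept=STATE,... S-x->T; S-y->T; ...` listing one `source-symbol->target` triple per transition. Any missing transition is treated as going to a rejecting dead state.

We only need to distinguish lengths 0, 1, …, 3, and '>3'. Chain s0 → s1 → s2 → s3 → s4 on every symbol, with s4 looping. Accepting states: {s3}.
5 states suffice.
        0   1  
>  s0   s1  s1 
   s1   s2  s2 
   s2   s3  s3 
 * s3   s4  s4 
   s4   s4  s4 
(> = start, * = accepting)

start=s0; accept=s3; s0-0->s1; s0-1->s1; s1-0->s2; s1-1->s2; s2-0->s3; s2-1->s3; s3-0->s4; s3-1->s4; s4-0->s4; s4-1->s4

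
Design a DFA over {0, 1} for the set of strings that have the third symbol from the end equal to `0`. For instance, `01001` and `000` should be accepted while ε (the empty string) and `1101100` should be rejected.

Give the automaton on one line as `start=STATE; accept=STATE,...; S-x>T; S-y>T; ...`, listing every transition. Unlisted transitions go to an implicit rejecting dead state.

start=q0; accept=q7,q8,q9,q10; q0-0>q1; q0-1>q2; q1-0>q3; q1-1>q4; q2-0>q5; q2-1>q6; q3-0>q7; q3-1>q8; q4-0>q9; q4-1>q10; q5-0>q11; q5-1>q12; q6-0>q13; q6-1>q14; q7-0>q7; q7-1>q8; q8-0>q9; q8-1>q10; q9-0>q11; q9-1>q12; q10-0>q13; q10-1>q14; q11-0>q7; q11-1>q8; q12-0>q9; q12-1>q10; q13-0>q11; q13-1>q12; q14-0>q13; q14-1>q14

A DFA must remember the last 3 symbols (since which symbol is third-to-last isn't known until the input ends). Use one state per possible window of the last ≤3 symbols; accept from those whose window starts with `0`.
With 15 states:
          0    1  
>  q0     q1   q2 
   q1     q3   q4 
   q2     q5   q6 
   q3     q7   q8 
   q4     q9  q10 
   q5    q11  q12 
   q6    q13  q14 
 * q7     q7   q8 
 * q8     q9  q10 
 * q9    q11  q12 
 * q10   q13  q14 
   q11    q7   q8 
   q12    q9  q10 
   q13   q11  q12 
   q14   q13  q14 
(> = start, * = accepting)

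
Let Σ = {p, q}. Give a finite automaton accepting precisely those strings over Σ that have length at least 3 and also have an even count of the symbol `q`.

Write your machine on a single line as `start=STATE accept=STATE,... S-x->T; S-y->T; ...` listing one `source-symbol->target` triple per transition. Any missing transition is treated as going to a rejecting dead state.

start=S0; accept=S5,S7; S0-p->S1; S0-q->S2; S1-p->S3; S1-q->S4; S2-p->S4; S2-q->S3; S3-p->S5; S3-q->S6; S4-p->S6; S4-q->S5; S5-p->S7; S5-q->S8; S6-p->S8; S6-q->S7; S7-p->S7; S7-q->S8; S8-p->S8; S8-q->S7

Handle the two conditions separately and then intersect. One (5 states) tracks the input length, saturating at 4; the other (2 states) tracks the count of `q`s modulo 2. Each combined state is a pair, one component from each; accept when both components accept.
        p   q  
>  S0   S1  S2 
   S1   S3  S4 
   S2   S4  S3 
   S3   S5  S6 
   S4   S6  S5 
 * S5   S7  S8 
   S6   S8  S7 
 * S7   S7  S8 
   S8   S8  S7 
(> = start, * = accepting)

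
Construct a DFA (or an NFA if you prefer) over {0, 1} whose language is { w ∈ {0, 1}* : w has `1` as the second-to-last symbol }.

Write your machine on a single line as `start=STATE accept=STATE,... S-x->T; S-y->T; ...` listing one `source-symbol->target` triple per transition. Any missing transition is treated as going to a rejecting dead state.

start=q0; accept=q5,q6; q0-0->q1; q0-1->q2; q1-0->q3; q1-1->q4; q2-0->q5; q2-1->q6; q3-0->q3; q3-1->q4; q4-0->q5; q4-1->q6; q5-0->q3; q5-1->q4; q6-0->q5; q6-1->q6

A DFA must remember the last 2 symbols (since which symbol is second-to-last isn't known until the input ends). Use one state per possible window of the last ≤2 symbols; accept from those whose window starts with `1`.
7 states suffice.
        0   1  
>  q0   q1  q2 
   q1   q3  q4 
   q2   q5  q6 
   q3   q3  q4 
   q4   q5  q6 
 * q5   q3  q4 
 * q6   q5  q6 
(> = start, * = accepting)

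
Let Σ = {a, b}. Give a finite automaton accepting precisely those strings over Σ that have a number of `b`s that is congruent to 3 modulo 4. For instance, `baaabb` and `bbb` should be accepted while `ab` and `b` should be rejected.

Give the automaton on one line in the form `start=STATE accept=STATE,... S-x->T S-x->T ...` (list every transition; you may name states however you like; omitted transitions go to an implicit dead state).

Keep the running count of `b`s modulo 4: each `b` advances along the cycle s0 → s1 → s2 → s3 → s0 while other symbols loop. Accept at s3.
A 4-state machine:
        a   b  
>  s0   s0  s1 
   s1   s1  s2 
   s2   s2  s3 
 * s3   s3  s0 
(> = start, * = accepting)

start=s0 accept=s3 s0-a->s0 s0-b->s1 s1-a->s1 s1-b->s2 s2-a->s2 s2-b->s3 s3-a->s3 s3-b->s0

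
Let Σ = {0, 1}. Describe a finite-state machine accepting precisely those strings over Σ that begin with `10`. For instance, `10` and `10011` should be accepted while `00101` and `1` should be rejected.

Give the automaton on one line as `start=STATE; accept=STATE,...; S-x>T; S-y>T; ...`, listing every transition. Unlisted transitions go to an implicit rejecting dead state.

Check the first 2 symbols one by one: S0 through S1 record how many have matched `10` so far; any wrong symbol goes to the dead state S3. After all 2 match we enter the accepting sink S2.
A 4-state machine:
        0   1  
>  S0   S3  S1 
   S1   S2  S3 
 * S2   S2  S2 
   S3   S3  S3 
(> = start, * = accepting)

start=S0; accept=S2; S0-0>S3; S0-1>S1; S1-0>S2; S1-1>S3; S2-0>S2; S2-1>S2; S3-0>S3; S3-1>S3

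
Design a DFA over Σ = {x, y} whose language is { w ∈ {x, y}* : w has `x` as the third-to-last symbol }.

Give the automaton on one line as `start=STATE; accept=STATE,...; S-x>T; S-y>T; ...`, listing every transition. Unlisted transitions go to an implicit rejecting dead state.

start=A; accept=H,I,J,K; A-x>B; A-y>C; B-x>D; B-y>E; C-x>F; C-y>G; D-x>H; D-y>I; E-x>J; E-y>K; F-x>L; F-y>M; G-x>N; G-y>O; H-x>H; H-y>I; I-x>J; I-y>K; J-x>L; J-y>M; K-x>N; K-y>O; L-x>H; L-y>I; M-x>J; M-y>K; N-x>L; N-y>M; O-x>N; O-y>O

Because acceptance depends on a position counted from the end, the machine has to buffer the most recent 3 symbols. Make each state the string of the last up-to-3 symbols read; on input `x` shift the window left and append `x`. Accept when the buffered window has length 3 and begins with `x`.
       x  y 
>  A   B  C 
   B   D  E 
   C   F  G 
   D   H  I 
   E   J  K 
   F   L  M 
   G   N  O 
 * H   H  I 
 * I   J  K 
 * J   L  M 
 * K   N  O 
   L   H  I 
   M   J  K 
   N   L  M 
   O   N  O 
(> = start, * = accepting)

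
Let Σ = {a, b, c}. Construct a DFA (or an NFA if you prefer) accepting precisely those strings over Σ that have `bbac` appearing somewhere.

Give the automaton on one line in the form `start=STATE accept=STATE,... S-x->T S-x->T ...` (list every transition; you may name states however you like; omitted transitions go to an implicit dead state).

start=q0 accept=q4 q0-a->q0 q0-b->q1 q0-c->q0 q1-a->q0 q1-b->q2 q1-c->q0 q2-a->q3 q2-b->q2 q2-c->q0 q3-a->q0 q3-b->q1 q3-c->q4 q4-a->q4 q4-b->q4 q4-c->q4

Track how much of `bbac` has been matched so far: state q0 is no progress, q4 is the absorbing accept state reached once `bbac` has occurred. Intermediate states record partial matches; on a mismatch, fall back to the longest reusable overlap.
        a   b   c  
>  q0   q0  q1  q0 
   q1   q0  q2  q0 
   q2   q3  q2  q0 
   q3   q0  q1  q4 
 * q4   q4  q4  q4 
(> = start, * = accepting)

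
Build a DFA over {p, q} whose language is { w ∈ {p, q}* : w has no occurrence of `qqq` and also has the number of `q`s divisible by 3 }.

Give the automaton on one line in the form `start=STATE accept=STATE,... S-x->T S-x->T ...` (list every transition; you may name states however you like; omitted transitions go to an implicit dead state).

start=s0 accept=s0,s7,s8 s0-p->s0 s0-q->s1 s1-p->s2 s1-q->s3 s2-p->s2 s2-q->s4 s3-p->s5 s3-q->s6 s4-p->s5 s4-q->s7 s5-p->s5 s5-q->s8 s6-p->s6 s6-q->s6 s7-p->s0 s7-q->s6 s8-p->s0 s8-q->s9 s9-p->s2 s9-q->s6

Handle the two conditions separately and then intersect. One (4 states) tracks partial matches of the forbidden pattern `qqq`; the other (3 states) tracks the count of `q`s modulo 3. Each combined state is a pair, one component from each; accept when both components accept. After merging equivalent states the machine shrinks.
With 10 states:
        p   q  
>* s0   s0  s1 
   s1   s2  s3 
   s2   s2  s4 
   s3   s5  s6 
   s4   s5  s7 
   s5   s5  s8 
   s6   s6  s6 
 * s7   s0  s6 
 * s8   s0  s9 
   s9   s2  s6 
(> = start, * = accepting)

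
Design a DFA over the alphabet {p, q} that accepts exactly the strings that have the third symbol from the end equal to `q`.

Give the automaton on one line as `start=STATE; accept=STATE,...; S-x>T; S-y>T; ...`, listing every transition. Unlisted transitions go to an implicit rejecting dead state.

start=s0; accept=s11,s12,s13,s14; s0-p>s1; s0-q>s2; s1-p>s3; s1-q>s4; s2-p>s5; s2-q>s6; s3-p>s7; s3-q>s8; s4-p>s9; s4-q>s10; s5-p>s11; s5-q>s12; s6-p>s13; s6-q>s14; s7-p>s7; s7-q>s8; s8-p>s9; s8-q>s10; s9-p>s11; s9-q>s12; s10-p>s13; s10-q>s14; s11-p>s7; s11-q>s8; s12-p>s9; s12-q>s10; s13-p>s11; s13-q>s12; s14-p>s13; s14-q>s14

A DFA must remember the last 3 symbols (since which symbol is third-to-last isn't known until the input ends). Use one state per possible window of the last ≤3 symbols; accept from those whose window starts with `q`.
A 15-state machine:
          p    q  
>  s0     s1   s2 
   s1     s3   s4 
   s2     s5   s6 
   s3     s7   s8 
   s4     s9  s10 
   s5    s11  s12 
   s6    s13  s14 
   s7     s7   s8 
   s8     s9  s10 
   s9    s11  s12 
   s10   s13  s14 
 * s11    s7   s8 
 * s12    s9  s10 
 * s13   s11  s12 
 * s14   s13  s14 
(> = start, * = accepting)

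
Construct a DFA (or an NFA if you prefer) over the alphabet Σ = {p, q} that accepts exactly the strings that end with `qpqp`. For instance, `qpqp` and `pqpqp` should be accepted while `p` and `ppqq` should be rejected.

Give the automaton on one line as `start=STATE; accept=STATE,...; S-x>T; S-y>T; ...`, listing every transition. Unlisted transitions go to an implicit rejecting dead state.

Remember how much of `qpqp` the current input suffix matches. State A means no match yet; B means the last symbol is `q`; C means the last 2 symbols are `qp`; D means the last 3 symbols are `qpq`; E means the last 4 symbols are `qpqp`. Only E accepts. On a mismatch, fall back to the longest proper suffix that is still a prefix of `qpqp`.
A 5-state machine:
       p  q 
>  A   A  B 
   B   C  B 
   C   A  D 
   D   E  B 
 * E   A  D 
(> = start, * = accepting)

start=A; accept=E; A-p>A; A-q>B; B-p>C; B-q>B; C-p>A; C-q>D; D-p>E; D-q>B; E-p>A; E-q>D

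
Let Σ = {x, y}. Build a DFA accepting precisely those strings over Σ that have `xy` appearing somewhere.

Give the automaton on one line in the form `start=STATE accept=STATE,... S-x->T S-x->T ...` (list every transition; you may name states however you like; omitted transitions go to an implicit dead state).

Track how much of `xy` has been matched so far: state s0 is no progress, s2 is the absorbing accept state reached once `xy` has occurred. Intermediate states record partial matches; on a mismatch, fall back to the longest reusable overlap.
With 3 states:
        x   y  
>  s0   s1  s0 
   s1   s1  s2 
 * s2   s2  s2 
(> = start, * = accepting)

start=s0 accept=s2 s0-x->s1 s0-y->s0 s1-x->s1 s1-y->s2 s2-x->s2 s2-y->s2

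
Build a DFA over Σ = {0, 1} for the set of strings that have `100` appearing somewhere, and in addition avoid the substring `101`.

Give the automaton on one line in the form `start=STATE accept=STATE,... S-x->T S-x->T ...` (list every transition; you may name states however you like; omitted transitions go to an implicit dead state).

start=A accept=D,F,G A-0->A A-1->B B-0->C B-1->B C-0->D C-1->E D-0->D D-1->F E-0->E E-1->E F-0->G F-1->F G-0->D G-1->E

Handle the two conditions separately and then intersect. One (4 states) tracks whether and how much of `100` has been seen; the other (4 states) tracks partial matches of the forbidden pattern `101`. Each combined state is a pair, one component from each; accept when both components accept. Equivalent product states are then merged.
A 7-state machine:
       0  1 
>  A   A  B 
   B   C  B 
   C   D  E 
 * D   D  F 
   E   E  E 
 * F   G  F 
 * G   D  E 
(> = start, * = accepting)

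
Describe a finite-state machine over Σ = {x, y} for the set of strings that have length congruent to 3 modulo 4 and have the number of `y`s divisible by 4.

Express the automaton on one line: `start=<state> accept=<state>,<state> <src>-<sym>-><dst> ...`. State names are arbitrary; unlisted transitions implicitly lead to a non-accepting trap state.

Build one automaton per condition and run them in lockstep. One (4 states) tracks the input length modulo 4; the other (4 states) tracks the count of `y`s modulo 4. Each combined state is a pair, one component from each; accept when both components accept.
With 16 states:
          x    y  
>  q0     q1   q2 
   q1     q3   q4 
   q2     q4   q5 
   q3     q6   q7 
   q4     q7   q8 
   q5     q8   q9 
 * q6     q0  q10 
   q7    q10  q11 
   q8    q11  q12 
   q9    q12   q0 
   q10    q2  q13 
   q11   q13  q14 
   q12   q14   q1 
   q13    q5  q15 
   q14   q15   q3 
   q15    q9   q6 
(> = start, * = accepting)

start=q0 accept=q6 q0-x->q1 q0-y->q2 q1-x->q3 q1-y->q4 q2-x->q4 q2-y->q5 q3-x->q6 q3-y->q7 q4-x->q7 q4-y->q8 q5-x->q8 q5-y->q9 q6-x->q0 q6-y->q10 q7-x->q10 q7-y->q11 q8-x->q11 q8-y->q12 q9-x->q12 q9-y->q0 q10-x->q2 q10-y->q13 q11-x->q13 q11-y->q14 q12-x->q14 q12-y->q1 q13-x->q5 q13-y->q15 q14-x->q15 q14-y->q3 q15-x->q9 q15-y->q6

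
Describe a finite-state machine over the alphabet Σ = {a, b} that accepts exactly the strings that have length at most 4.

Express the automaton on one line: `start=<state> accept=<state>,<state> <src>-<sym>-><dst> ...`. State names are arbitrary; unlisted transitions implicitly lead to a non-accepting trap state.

Count input length up to 5: every symbol moves from S0 toward S5, which means 'more than 4' and absorbs. Accept from {S0, S1, S2, S3, S4}.
With 6 states:
        a   b  
>* S0   S1  S1 
 * S1   S2  S2 
 * S2   S3  S3 
 * S3   S4  S4 
 * S4   S5  S5 
   S5   S5  S5 
(> = start, * = accepting)

start=S0 accept=S0,S1,S2,S3,S4 S0-a->S1 S0-b->S1 S1-a->S2 S1-b->S2 S2-a->S3 S2-b->S3 S3-a->S4 S3-b->S4 S4-a->S5 S4-b->S5 S5-a->S5 S5-b->S5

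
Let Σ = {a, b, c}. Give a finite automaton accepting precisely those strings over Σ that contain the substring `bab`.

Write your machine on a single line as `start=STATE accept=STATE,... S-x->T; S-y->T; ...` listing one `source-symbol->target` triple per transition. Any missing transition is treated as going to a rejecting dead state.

States s0..s2 record the length of the longest prefix of `bab` that matches the current input suffix. Reaching s3 means `bab` has been seen, and we stay there forever. Accept from s3.
4 states suffice.
        a   b   c  
>  s0   s0  s1  s0 
   s1   s2  s1  s0 
   s2   s0  s3  s0 
 * s3   s3  s3  s3 
(> = start, * = accepting)

start=s0; accept=s3; s0-a->s0; s0-b->s1; s0-c->s0; s1-a->s2; s1-b->s1; s1-c->s0; s2-a->s0; s2-b->s3; s2-c->s0; s3-a->s3; s3-b->s3; s3-c->s3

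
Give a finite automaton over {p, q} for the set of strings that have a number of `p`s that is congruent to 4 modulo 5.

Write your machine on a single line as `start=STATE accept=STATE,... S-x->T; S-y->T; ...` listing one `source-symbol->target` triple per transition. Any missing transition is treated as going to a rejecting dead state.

start=A; accept=E; A-p->B; A-q->A; B-p->C; B-q->B; C-p->D; C-q->C; D-p->E; D-q->D; E-p->A; E-q->E

Keep the running count of `p`s modulo 5: each `p` advances along the cycle A → B → C → D → E → A while other symbols loop. Accept at E.
With 5 states:
       p  q 
>  A   B  A 
   B   C  B 
   C   D  C 
   D   E  D 
 * E   A  E 
(> = start, * = accepting)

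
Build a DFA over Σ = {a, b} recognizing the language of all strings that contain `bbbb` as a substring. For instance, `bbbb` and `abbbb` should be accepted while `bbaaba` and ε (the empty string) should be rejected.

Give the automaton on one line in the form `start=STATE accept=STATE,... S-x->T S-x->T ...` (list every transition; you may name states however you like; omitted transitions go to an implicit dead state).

start=q0 accept=q4 q0-a->q0 q0-b->q1 q1-a->q0 q1-b->q2 q2-a->q0 q2-b->q3 q3-a->q0 q3-b->q4 q4-a->q4 q4-b->q4

States q0..q3 record the length of the longest prefix of `bbbb` that matches the current input suffix. Reaching q4 means `bbbb` has been seen, and we stay there forever. Accept from q4.
With 5 states:
        a   b  
>  q0   q0  q1 
   q1   q0  q2 
   q2   q0  q3 
   q3   q0  q4 
 * q4   q4  q4 
(> = start, * = accepting)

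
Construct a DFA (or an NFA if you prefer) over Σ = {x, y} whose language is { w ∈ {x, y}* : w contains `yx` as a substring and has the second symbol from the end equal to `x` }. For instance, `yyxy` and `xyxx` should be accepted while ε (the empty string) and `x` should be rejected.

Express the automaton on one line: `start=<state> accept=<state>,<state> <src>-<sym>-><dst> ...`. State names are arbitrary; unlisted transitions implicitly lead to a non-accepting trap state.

start=A accept=H,I A-x->B A-y->C B-x->D B-y->E C-x->F C-y->G D-x->D D-y->E E-x->F E-y->G F-x->H F-y->I G-x->F G-y->G H-x->H H-y->I I-x->F I-y->J J-x->F J-y->J

Build one automaton per condition and run them in lockstep. The first has 3 states tracking whether and how much of `yx` has been seen; the second has 7 states tracking the last 2 symbols read. A product state is a pair (one from each), accepting exactly when both do.
       x  y 
>  A   B  C 
   B   D  E 
   C   F  G 
   D   D  E 
   E   F  G 
   F   H  I 
   G   F  G 
 * H   H  I 
 * I   F  J 
   J   F  J 
(> = start, * = accepting)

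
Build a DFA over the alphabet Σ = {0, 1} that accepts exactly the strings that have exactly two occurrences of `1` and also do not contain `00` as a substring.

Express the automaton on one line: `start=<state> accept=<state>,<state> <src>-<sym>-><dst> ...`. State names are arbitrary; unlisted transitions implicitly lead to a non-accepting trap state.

Build one automaton per condition and run them in lockstep. One (4 states) tracks the count of `1`s, saturating at 3; the other (3 states) tracks partial matches of the forbidden pattern `00`. Each combined state is a pair, one component from each; accept when both components accept. Equivalent product states are then merged.
With 7 states:
        0   1  
>  q0   q1  q2 
   q1   q3  q2 
   q2   q4  q5 
   q3   q3  q3 
   q4   q3  q5 
 * q5   q6  q3 
 * q6   q3  q3 
(> = start, * = accepting)

start=q0 accept=q5,q6 q0-0->q1 q0-1->q2 q1-0->q3 q1-1->q2 q2-0->q4 q2-1->q5 q3-0->q3 q3-1->q3 q4-0->q3 q4-1->q5 q5-0->q6 q5-1->q3 q6-0->q3 q6-1->q3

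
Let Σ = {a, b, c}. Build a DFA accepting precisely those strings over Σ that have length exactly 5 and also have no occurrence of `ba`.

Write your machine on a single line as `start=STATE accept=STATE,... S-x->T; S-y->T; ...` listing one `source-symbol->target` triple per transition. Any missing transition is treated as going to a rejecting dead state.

Run two small machines in parallel and take their product. One (7 states) tracks the input length, saturating at 6; the other (3 states) tracks partial matches of the forbidden pattern `ba`. Each combined state is a pair, one component from each; accept when both components accept. Minimizing collapses redundant product states.
          a    b    c  
>  q0     q1   q2   q1 
   q1     q3   q4   q3 
   q2     q5   q4   q3 
   q3     q6   q7   q6 
   q4     q5   q7   q6 
   q5     q5   q5   q5 
   q6     q8   q9   q8 
   q7     q5   q9   q8 
   q8    q10  q10  q10 
   q9     q5  q10  q10 
 * q10    q5   q5   q5 
(> = start, * = accepting)

start=q0; accept=q10; q0-a->q1; q0-b->q2; q0-c->q1; q1-a->q3; q1-b->q4; q1-c->q3; q2-a->q5; q2-b->q4; q2-c->q3; q3-a->q6; q3-b->q7; q3-c->q6; q4-a->q5; q4-b->q7; q4-c->q6; q5-a->q5; q5-b->q5; q5-c->q5; q6-a->q8; q6-b->q9; q6-c->q8; q7-a->q5; q7-b->q9; q7-c->q8; q8-a->q10; q8-b->q10; q8-c->q10; q9-a->q5; q9-b->q10; q9-c->q10; q10-a->q5; q10-b->q5; q10-c->q5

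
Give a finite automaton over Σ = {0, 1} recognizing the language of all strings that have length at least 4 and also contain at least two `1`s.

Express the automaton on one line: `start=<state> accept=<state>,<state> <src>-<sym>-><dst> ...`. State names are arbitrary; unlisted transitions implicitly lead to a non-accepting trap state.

Run two small machines in parallel and take their product. The first has 6 states tracking the input length, saturating at 5; the second has 4 states tracking the count of `1`s, saturating at 3. A product state is a pair (one from each), accepting exactly when both do. After merging equivalent states the machine shrinks.
With 9 states:
       0  1 
>  A   B  C 
   B   D  E 
   C   E  F 
   D   D  G 
   E   G  H 
   F   H  H 
   G   G  I 
   H   I  I 
 * I   I  I 
(> = start, * = accepting)

start=A accept=I A-0->B A-1->C B-0->D B-1->E C-0->E C-1->F D-0->D D-1->G E-0->G E-1->H F-0->H F-1->H G-0->G G-1->I H-0->I H-1->I I-0->I I-1->I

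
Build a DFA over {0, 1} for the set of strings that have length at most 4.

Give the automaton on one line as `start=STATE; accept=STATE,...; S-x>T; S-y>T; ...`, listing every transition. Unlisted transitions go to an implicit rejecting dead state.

start=s0; accept=s0,s1,s2,s3,s4; s0-0>s1; s0-1>s1; s1-0>s2; s1-1>s2; s2-0>s3; s2-1>s3; s3-0>s4; s3-1>s4; s4-0>s5; s4-1>s5; s5-0>s5; s5-1>s5

We only need to distinguish lengths 0, 1, …, 4, and '>4'. Chain s0 → s1 → s2 → s3 → s4 → s5 on every symbol, with s5 looping. Accepting states: {s0, s1, s2, s3, s4}.
With 6 states:
        0   1  
>* s0   s1  s1 
 * s1   s2  s2 
 * s2   s3  s3 
 * s3   s4  s4 
 * s4   s5  s5 
   s5   s5  s5 
(> = start, * = accepting)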